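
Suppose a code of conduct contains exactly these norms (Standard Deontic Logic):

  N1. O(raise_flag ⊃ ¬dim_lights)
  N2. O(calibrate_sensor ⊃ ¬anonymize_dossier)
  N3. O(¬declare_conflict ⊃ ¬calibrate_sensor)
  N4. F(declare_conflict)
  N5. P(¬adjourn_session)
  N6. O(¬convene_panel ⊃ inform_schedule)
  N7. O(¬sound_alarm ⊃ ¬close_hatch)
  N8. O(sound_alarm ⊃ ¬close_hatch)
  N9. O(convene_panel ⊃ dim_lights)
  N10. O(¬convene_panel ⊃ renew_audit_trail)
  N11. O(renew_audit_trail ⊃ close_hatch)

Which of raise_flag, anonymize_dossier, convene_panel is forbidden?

raise_flag

Premises 8 and 7 cover both cases: O(sound_alarm ⊃ ¬close_hatch) and O(¬sound_alarm ⊃ ¬close_hatch). Since sound_alarm ∨ ¬sound_alarm is a tautology, O(¬close_hatch) follows.
Premise 11, O(renew_audit_trail ⊃ close_hatch), contraposes to O(¬close_hatch ⊃ ¬renew_audit_trail); with O(¬close_hatch) we get O(¬renew_audit_trail).
Premise 10, O(¬convene_panel ⊃ renew_audit_trail), contraposes to O(¬renew_audit_trail ⊃ convene_panel); with O(¬renew_audit_trail) we get O(convene_panel).
From O(convene_panel) and premise 9, O(convene_panel ⊃ dim_lights), we obtain O(dim_lights).
Premise 1 is O(raise_flag ⊃ ¬dim_lights); contrapositively O(dim_lights ⊃ ¬raise_flag). Since O(dim_lights) holds, K gives O(¬raise_flag).
So O(¬raise_flag) holds, i.e. raise_flag is forbidden. None of the other listed options is forbidden under the premises.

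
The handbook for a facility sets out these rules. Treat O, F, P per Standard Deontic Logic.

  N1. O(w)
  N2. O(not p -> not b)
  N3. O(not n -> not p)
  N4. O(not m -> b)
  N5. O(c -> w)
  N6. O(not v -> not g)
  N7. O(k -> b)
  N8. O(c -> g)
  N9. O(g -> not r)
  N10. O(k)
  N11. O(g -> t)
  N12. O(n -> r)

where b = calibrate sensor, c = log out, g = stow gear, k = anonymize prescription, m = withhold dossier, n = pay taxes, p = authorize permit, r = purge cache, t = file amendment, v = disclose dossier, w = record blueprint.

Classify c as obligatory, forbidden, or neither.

Premise 10 states O(k) outright.
Applying K to premise 7 (O(k -> b)) and O(k) yields O(b).
Premise 2, O(not p -> not b), contraposes to O(b -> p); with O(b) we get O(p).
Premise 3, O(not n -> not p), contraposes to O(p -> n); with O(p) we get O(n).
Premise 12 is O(n -> r); since O(n), deontic closure gives O(r).
The contrapositive of premise 9 (O(g -> not r)) is O(r -> not g), and O(r) is already established, so O(not g).
The contrapositive of premise 8 (O(c -> g)) is O(not g -> not c), and O(not g) is already established, so O(not c).
Premises 1, 4, 5, 6, 11 do not contribute to this derivation.
Thus O(not c), which is F(c): c is forbidden.

Forbidden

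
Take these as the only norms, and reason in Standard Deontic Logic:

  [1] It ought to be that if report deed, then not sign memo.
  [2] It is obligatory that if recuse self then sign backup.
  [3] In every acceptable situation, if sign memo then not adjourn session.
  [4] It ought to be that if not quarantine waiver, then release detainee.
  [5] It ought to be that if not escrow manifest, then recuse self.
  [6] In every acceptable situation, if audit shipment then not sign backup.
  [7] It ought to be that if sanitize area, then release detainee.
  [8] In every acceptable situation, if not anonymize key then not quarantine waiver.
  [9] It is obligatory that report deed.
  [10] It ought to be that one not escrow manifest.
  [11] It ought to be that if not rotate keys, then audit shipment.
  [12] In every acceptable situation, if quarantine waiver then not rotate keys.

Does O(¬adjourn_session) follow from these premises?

Premise 3 is O(sign_memo → ¬adjourn_session), but O(sign_memo) is not derivable from the premises, so it does not yield O(¬adjourn_session).
No other premise forces O(¬adjourn_session). An ideal world satisfying every premise can still have ¬adjourn_session false, so O(¬adjourn_session) is not derivable.

No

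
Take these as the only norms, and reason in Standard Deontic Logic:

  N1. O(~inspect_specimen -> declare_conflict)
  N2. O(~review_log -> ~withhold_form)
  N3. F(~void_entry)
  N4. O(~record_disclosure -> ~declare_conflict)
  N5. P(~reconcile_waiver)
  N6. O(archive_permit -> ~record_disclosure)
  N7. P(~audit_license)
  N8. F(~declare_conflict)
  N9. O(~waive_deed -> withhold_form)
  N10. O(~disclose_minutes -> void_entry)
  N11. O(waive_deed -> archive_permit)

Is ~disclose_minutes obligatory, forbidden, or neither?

Premise 10 is O(~disclose_minutes -> void_entry); even if O(void_entry) held, inferring O(~disclose_minutes) would be affirming the consequent — invalid.
No premise or chain of K-axiom applications forces O(~disclose_minutes), and none forces O(disclose_minutes). So ~disclose_minutes is neither obligatory nor forbidden under these norms.

Neither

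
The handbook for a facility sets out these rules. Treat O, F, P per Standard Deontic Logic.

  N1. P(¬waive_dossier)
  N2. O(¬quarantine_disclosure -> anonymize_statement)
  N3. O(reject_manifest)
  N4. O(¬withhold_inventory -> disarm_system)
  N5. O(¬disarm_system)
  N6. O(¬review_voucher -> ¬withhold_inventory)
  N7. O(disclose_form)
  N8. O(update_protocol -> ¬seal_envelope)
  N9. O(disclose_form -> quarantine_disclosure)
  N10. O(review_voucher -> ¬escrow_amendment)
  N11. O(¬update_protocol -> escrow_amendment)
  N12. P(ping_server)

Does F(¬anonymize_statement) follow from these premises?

No

Premise 2 is O(¬quarantine_disclosure -> anonymize_statement), but O(¬quarantine_disclosure) is not derivable from the premises, so it does not yield O(anonymize_statement).
No other premise forces O(anonymize_statement). An ideal world satisfying every premise can still have ¬anonymize_statement true, so F(¬anonymize_statement) is not derivable.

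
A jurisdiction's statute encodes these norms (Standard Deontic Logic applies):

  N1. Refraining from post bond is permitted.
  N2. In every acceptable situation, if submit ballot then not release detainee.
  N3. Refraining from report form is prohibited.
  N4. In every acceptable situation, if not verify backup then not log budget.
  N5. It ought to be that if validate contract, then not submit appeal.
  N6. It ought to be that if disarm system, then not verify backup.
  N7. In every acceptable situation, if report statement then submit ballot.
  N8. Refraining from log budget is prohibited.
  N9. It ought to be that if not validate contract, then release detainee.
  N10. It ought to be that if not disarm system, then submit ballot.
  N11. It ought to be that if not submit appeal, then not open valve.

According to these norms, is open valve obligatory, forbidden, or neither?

Premise 8 is F(¬log_budget), i.e. O(log_budget).
The contrapositive of premise 4 (O(¬verify_backup → ¬log_budget)) is O(log_budget → verify_backup), and O(log_budget) is already established, so O(verify_backup).
Premise 6, O(disarm_system → ¬verify_backup), contraposes to O(verify_backup → ¬disarm_system); with O(verify_backup) we get O(¬disarm_system).
Premise 10 is O(¬disarm_system → submit_ballot); since O(¬disarm_system), deontic closure gives O(submit_ballot).
From O(submit_ballot) and premise 2, O(submit_ballot → ¬release_detainee), we obtain O(¬release_detainee).
The contrapositive of premise 9 (O(¬validate_contract → release_detainee)) is O(¬release_detainee → validate_contract), and O(¬release_detainee) is already established, so O(validate_contract).
From O(validate_contract) and premise 5, O(validate_contract → ¬submit_appeal), we obtain O(¬submit_appeal).
With premise 11, O(¬submit_appeal → ¬open_valve), the K-axiom yields O(¬open_valve).
Premises 1, 3, 7 do not contribute to this derivation.
Thus O(¬open_valve), which is F(open_valve): open_valve is forbidden.

Forbidden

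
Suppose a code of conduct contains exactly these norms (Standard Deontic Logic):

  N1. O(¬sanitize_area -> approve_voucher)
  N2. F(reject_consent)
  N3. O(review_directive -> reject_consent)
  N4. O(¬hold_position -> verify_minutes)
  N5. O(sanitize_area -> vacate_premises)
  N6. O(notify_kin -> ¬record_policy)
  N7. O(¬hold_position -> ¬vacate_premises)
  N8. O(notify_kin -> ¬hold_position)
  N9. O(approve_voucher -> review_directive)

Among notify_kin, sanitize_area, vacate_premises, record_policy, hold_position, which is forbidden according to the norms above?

notify_kin

Premise 2 is F(reject_consent), i.e. O(¬reject_consent).
Premise 3, O(review_directive -> reject_consent), contraposes to O(¬reject_consent -> ¬review_directive); with O(¬reject_consent) we get O(¬review_directive).
Premise 9, O(approve_voucher -> review_directive), contraposes to O(¬review_directive -> ¬approve_voucher); with O(¬review_directive) we get O(¬approve_voucher).
Premise 1 is O(¬sanitize_area -> approve_voucher); contrapositively O(¬approve_voucher -> sanitize_area). Since O(¬approve_voucher) holds, K gives O(sanitize_area).
With premise 5, O(sanitize_area -> vacate_premises), the K-axiom yields O(vacate_premises).
Premise 7 is O(¬hold_position -> ¬vacate_premises); contrapositively O(vacate_premises -> hold_position). Since O(vacate_premises) holds, K gives O(hold_position).
The contrapositive of premise 8 (O(notify_kin -> ¬hold_position)) is O(hold_position -> ¬notify_kin), and O(hold_position) is already established, so O(¬notify_kin).
So O(¬notify_kin) holds, i.e. notify_kin is forbidden. None of the other listed options is forbidden under the premises.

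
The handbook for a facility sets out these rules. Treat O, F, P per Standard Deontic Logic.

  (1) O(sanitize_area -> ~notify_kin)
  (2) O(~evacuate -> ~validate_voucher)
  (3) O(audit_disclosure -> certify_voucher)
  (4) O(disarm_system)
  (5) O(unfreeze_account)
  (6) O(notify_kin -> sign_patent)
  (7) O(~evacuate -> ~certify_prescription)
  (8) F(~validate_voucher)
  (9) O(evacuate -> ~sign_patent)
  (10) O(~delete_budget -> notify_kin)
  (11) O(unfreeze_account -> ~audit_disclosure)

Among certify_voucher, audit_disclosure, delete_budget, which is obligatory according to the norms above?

Premise 8 is F(~validate_voucher), i.e. O(validate_voucher).
Premise 2 is O(~evacuate -> ~validate_voucher); contrapositively O(validate_voucher -> evacuate). Since O(validate_voucher) holds, K gives O(evacuate).
Premise 9 is O(evacuate -> ~sign_patent); since O(evacuate), deontic closure gives O(~sign_patent).
The contrapositive of premise 6 (O(notify_kin -> sign_patent)) is O(~sign_patent -> ~notify_kin), and O(~sign_patent) is already established, so O(~notify_kin).
The contrapositive of premise 10 (O(~delete_budget -> notify_kin)) is O(~notify_kin -> delete_budget), and O(~notify_kin) is already established, so O(delete_budget).
So O(delete_budget) holds — delete_budget is obligatory. None of the other listed options is made obligatory by any chain of premises.

delete_budget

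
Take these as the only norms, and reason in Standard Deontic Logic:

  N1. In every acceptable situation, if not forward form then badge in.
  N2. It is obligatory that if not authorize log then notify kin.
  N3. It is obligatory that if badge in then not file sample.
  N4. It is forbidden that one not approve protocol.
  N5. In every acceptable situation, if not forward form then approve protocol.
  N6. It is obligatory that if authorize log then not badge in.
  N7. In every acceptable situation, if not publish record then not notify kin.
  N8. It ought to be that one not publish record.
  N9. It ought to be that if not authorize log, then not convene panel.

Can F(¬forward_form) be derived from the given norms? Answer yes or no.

Yes

From premise 8 we have O(¬publish_record).
Applying K to premise 7 (O(¬publish_record → ¬notify_kin)) and O(¬publish_record) yields O(¬notify_kin).
The contrapositive of premise 2 (O(¬authorize_log → notify_kin)) is O(¬notify_kin → authorize_log), and O(¬notify_kin) is already established, so O(authorize_log).
From O(authorize_log) and premise 6, O(authorize_log → ¬badge_in), we obtain O(¬badge_in).
Premise 1 is O(¬forward_form → badge_in); contrapositively O(¬badge_in → forward_form). Since O(¬badge_in) holds, K gives O(forward_form).
Premises 3, 4, 5, 9 do not contribute to this derivation.
So O(forward_form) holds, i.e. F(¬forward_form). The claim follows.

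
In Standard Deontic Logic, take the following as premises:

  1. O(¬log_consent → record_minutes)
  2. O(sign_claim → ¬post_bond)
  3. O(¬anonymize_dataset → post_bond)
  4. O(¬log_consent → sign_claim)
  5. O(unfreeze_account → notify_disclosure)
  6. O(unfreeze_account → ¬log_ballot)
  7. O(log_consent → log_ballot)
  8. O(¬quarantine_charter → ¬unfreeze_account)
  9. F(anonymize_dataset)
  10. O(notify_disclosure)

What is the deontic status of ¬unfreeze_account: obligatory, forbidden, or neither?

Premise 9, F(anonymize_dataset), is equivalent to O(¬anonymize_dataset).
Premise 3 is O(¬anonymize_dataset → post_bond); since O(¬anonymize_dataset), deontic closure gives O(post_bond).
Premise 2, O(sign_claim → ¬post_bond), contraposes to O(post_bond → ¬sign_claim); with O(post_bond) we get O(¬sign_claim).
Premise 4, O(¬log_consent → sign_claim), contraposes to O(¬sign_claim → log_consent); with O(¬sign_claim) we get O(log_consent).
Applying K to premise 7 (O(log_consent → log_ballot)) and O(log_consent) yields O(log_ballot).
The contrapositive of premise 6 (O(unfreeze_account → ¬log_ballot)) is O(log_ballot → ¬unfreeze_account), and O(log_ballot) is already established, so O(¬unfreeze_account).
Premises 1, 5, 8, 10 do not contribute to this derivation.
Hence ¬unfreeze_account is obligatory.

Obligatory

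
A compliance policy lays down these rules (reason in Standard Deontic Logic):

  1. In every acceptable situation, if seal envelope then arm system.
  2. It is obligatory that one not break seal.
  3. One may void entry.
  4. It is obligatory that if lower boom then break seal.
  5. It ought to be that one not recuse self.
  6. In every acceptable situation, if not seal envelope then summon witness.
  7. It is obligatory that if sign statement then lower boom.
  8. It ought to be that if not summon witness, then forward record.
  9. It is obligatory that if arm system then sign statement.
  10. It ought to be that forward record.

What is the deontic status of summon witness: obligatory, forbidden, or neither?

Obligatory

From premise 2 we have O(¬break_seal).
Premise 4, O(lower_boom → break_seal), contraposes to O(¬break_seal → ¬lower_boom); with O(¬break_seal) we get O(¬lower_boom).
Premise 7 is O(sign_statement → lower_boom); contrapositively O(¬lower_boom → ¬sign_statement). Since O(¬lower_boom) holds, K gives O(¬sign_statement).
Premise 9, O(arm_system → sign_statement), contraposes to O(¬sign_statement → ¬arm_system); with O(¬sign_statement) we get O(¬arm_system).
Premise 1, O(seal_envelope → arm_system), contraposes to O(¬arm_system → ¬seal_envelope); with O(¬arm_system) we get O(¬seal_envelope).
From O(¬seal_envelope) and premise 6, O(¬seal_envelope → summon_witness), we obtain O(summon_witness).
Premises 3, 5, 8, 10 do not contribute to this derivation.
Hence summon_witness is obligatory.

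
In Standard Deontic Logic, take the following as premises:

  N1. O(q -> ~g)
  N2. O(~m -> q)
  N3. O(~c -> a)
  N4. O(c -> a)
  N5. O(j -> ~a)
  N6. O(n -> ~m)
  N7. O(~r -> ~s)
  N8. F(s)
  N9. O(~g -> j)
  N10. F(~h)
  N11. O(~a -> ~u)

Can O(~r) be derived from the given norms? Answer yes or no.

Premise 7 is O(~r -> ~s); even if O(~s) held, inferring O(~r) would be affirming the consequent — invalid.
No other premise forces O(~r). An ideal world satisfying every premise can still have ~r false, so O(~r) is not derivable.

No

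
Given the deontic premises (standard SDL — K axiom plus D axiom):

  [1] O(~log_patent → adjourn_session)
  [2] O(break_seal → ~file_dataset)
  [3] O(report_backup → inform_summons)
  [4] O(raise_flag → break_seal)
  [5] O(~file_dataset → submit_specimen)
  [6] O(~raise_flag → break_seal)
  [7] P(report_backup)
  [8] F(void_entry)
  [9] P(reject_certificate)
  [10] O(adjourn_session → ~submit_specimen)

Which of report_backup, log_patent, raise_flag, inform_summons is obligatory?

log_patent

By case analysis on raise_flag: premise 4 gives O(raise_flag → break_seal) and premise 6 gives O(~raise_flag → break_seal), so O(break_seal) either way.
Applying K to premise 2 (O(break_seal → ~file_dataset)) and O(break_seal) yields O(~file_dataset).
Applying K to premise 5 (O(~file_dataset → submit_specimen)) and O(~file_dataset) yields O(submit_specimen).
Premise 10 is O(adjourn_session → ~submit_specimen); contrapositively O(submit_specimen → ~adjourn_session). Since O(submit_specimen) holds, K gives O(~adjourn_session).
Premise 1 is O(~log_patent → adjourn_session); contrapositively O(~adjourn_session → log_patent). Since O(~adjourn_session) holds, K gives O(log_patent).
So O(log_patent) holds — log_patent is obligatory. None of the other listed options is made obligatory by any chain of premises.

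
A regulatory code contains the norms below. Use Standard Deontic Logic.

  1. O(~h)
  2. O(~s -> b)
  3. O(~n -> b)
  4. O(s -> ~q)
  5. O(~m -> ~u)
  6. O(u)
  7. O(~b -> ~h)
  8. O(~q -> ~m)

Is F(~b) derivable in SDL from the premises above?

Premise 6 gives O(u).
The contrapositive of premise 5 (O(~m -> ~u)) is O(u -> m), and O(u) is already established, so O(m).
Premise 8 is O(~q -> ~m); contrapositively O(m -> q). Since O(m) holds, K gives O(q).
Premise 4 is O(s -> ~q); contrapositively O(q -> ~s). Since O(q) holds, K gives O(~s).
Premise 2 is O(~s -> b); since O(~s), deontic closure gives O(b).
Premises 1, 3, 7 do not contribute to this derivation.
So O(b) holds, i.e. F(~b). The claim follows.

Yes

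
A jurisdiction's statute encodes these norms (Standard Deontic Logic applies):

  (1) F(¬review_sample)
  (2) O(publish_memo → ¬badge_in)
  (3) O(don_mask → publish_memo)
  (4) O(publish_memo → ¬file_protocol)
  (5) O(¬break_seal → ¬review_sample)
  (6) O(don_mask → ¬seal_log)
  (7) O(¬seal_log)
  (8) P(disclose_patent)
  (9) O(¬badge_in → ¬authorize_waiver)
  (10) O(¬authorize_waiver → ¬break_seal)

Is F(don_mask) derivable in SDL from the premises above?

F(¬review_sample) at premise 1 means O(review_sample).
The contrapositive of premise 5 (O(¬break_seal → ¬review_sample)) is O(review_sample → break_seal), and O(review_sample) is already established, so O(break_seal).
Premise 10, O(¬authorize_waiver → ¬break_seal), contraposes to O(break_seal → authorize_waiver); with O(break_seal) we get O(authorize_waiver).
The contrapositive of premise 9 (O(¬badge_in → ¬authorize_waiver)) is O(authorize_waiver → badge_in), and O(authorize_waiver) is already established, so O(badge_in).
Premise 2, O(publish_memo → ¬badge_in), contraposes to O(badge_in → ¬publish_memo); with O(badge_in) we get O(¬publish_memo).
Premise 3, O(don_mask → publish_memo), contraposes to O(¬publish_memo → ¬don_mask); with O(¬publish_memo) we get O(¬don_mask).
Premises 4, 6, 7, 8 do not contribute to this derivation.
So O(¬don_mask) holds, i.e. F(don_mask). The claim follows.

Yes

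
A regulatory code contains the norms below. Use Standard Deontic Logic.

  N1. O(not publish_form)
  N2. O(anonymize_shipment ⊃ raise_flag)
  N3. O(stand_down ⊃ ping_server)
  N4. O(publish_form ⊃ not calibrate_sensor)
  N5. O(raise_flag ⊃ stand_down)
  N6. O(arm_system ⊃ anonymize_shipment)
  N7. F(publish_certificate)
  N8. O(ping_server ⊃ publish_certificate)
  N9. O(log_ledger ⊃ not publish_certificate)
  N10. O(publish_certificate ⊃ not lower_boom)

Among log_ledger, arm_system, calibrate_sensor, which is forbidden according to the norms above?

arm_system

Premise 7 is F(publish_certificate), i.e. O(not publish_certificate).
The contrapositive of premise 8 (O(ping_server ⊃ publish_certificate)) is O(not publish_certificate ⊃ not ping_server), and O(not publish_certificate) is already established, so O(not ping_server).
Premise 3 is O(stand_down ⊃ ping_server); contrapositively O(not ping_server ⊃ not stand_down). Since O(not ping_server) holds, K gives O(not stand_down).
Premise 5, O(raise_flag ⊃ stand_down), contraposes to O(not stand_down ⊃ not raise_flag); with O(not stand_down) we get O(not raise_flag).
Premise 2 is O(anonymize_shipment ⊃ raise_flag); contrapositively O(not raise_flag ⊃ not anonymize_shipment). Since O(not raise_flag) holds, K gives O(not anonymize_shipment).
Premise 6 is O(arm_system ⊃ anonymize_shipment); contrapositively O(not anonymize_shipment ⊃ not arm_system). Since O(not anonymize_shipment) holds, K gives O(not arm_system).
So O(not arm_system) holds, i.e. arm_system is forbidden. None of the other listed options is forbidden under the premises.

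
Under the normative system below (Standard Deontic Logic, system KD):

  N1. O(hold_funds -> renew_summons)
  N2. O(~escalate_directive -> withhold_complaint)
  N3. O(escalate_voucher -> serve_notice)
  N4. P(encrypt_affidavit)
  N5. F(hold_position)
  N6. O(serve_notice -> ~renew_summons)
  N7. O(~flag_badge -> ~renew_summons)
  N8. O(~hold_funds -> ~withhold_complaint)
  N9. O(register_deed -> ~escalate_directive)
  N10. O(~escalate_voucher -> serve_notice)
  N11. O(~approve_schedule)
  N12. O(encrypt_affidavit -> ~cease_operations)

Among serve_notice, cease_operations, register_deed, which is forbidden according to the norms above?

register_deed

Premises 3 and 10 cover both cases: O(escalate_voucher -> serve_notice) and O(~escalate_voucher -> serve_notice). Since escalate_voucher ∨ ~escalate_voucher is a tautology, O(serve_notice) follows.
Premise 6 is O(serve_notice -> ~renew_summons); since O(serve_notice), deontic closure gives O(~renew_summons).
The contrapositive of premise 1 (O(hold_funds -> renew_summons)) is O(~renew_summons -> ~hold_funds), and O(~renew_summons) is already established, so O(~hold_funds).
Premise 8 is O(~hold_funds -> ~withhold_complaint); since O(~hold_funds), deontic closure gives O(~withhold_complaint).
Premise 2, O(~escalate_directive -> withhold_complaint), contraposes to O(~withhold_complaint -> escalate_directive); with O(~withhold_complaint) we get O(escalate_directive).
The contrapositive of premise 9 (O(register_deed -> ~escalate_directive)) is O(escalate_directive -> ~register_deed), and O(escalate_directive) is already established, so O(~register_deed).
So O(~register_deed) holds, i.e. register_deed is forbidden. None of the other listed options is forbidden under the premises.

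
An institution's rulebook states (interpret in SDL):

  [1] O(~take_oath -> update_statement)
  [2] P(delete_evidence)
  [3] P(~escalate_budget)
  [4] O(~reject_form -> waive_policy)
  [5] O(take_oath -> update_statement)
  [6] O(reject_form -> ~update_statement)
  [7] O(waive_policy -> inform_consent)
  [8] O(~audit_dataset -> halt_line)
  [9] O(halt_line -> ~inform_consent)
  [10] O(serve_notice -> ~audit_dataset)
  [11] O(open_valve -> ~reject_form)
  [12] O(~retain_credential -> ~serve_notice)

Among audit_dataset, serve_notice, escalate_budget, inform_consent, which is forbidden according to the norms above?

Premises 5 and 1 cover both cases: O(take_oath -> update_statement) and O(~take_oath -> update_statement). Since take_oath ∨ ~take_oath is a tautology, O(update_statement) follows.
Premise 6 is O(reject_form -> ~update_statement); contrapositively O(update_statement -> ~reject_form). Since O(update_statement) holds, K gives O(~reject_form).
Premise 4 is O(~reject_form -> waive_policy); since O(~reject_form), deontic closure gives O(waive_policy).
Applying K to premise 7 (O(waive_policy -> inform_consent)) and O(waive_policy) yields O(inform_consent).
Premise 9 is O(halt_line -> ~inform_consent); contrapositively O(inform_consent -> ~halt_line). Since O(inform_consent) holds, K gives O(~halt_line).
Premise 8, O(~audit_dataset -> halt_line), contraposes to O(~halt_line -> audit_dataset); with O(~halt_line) we get O(audit_dataset).
Premise 10 is O(serve_notice -> ~audit_dataset); contrapositively O(audit_dataset -> ~serve_notice). Since O(audit_dataset) holds, K gives O(~serve_notice).
So O(~serve_notice) holds, i.e. serve_notice is forbidden. None of the other listed options is forbidden under the premises.

serve_notice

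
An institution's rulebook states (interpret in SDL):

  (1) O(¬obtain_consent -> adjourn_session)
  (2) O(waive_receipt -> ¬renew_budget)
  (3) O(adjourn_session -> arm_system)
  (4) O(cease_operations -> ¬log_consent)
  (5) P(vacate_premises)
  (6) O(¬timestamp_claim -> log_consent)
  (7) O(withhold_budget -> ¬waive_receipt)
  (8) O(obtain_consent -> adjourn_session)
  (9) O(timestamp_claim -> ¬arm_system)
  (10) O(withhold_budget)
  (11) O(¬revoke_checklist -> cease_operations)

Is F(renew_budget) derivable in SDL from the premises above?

Premise 2 is O(waive_receipt -> ¬renew_budget), but O(waive_receipt) is not derivable from the premises, so it does not yield O(¬renew_budget).
No other premise forces O(¬renew_budget). An ideal world satisfying every premise can still have renew_budget true, so F(renew_budget) is not derivable.

No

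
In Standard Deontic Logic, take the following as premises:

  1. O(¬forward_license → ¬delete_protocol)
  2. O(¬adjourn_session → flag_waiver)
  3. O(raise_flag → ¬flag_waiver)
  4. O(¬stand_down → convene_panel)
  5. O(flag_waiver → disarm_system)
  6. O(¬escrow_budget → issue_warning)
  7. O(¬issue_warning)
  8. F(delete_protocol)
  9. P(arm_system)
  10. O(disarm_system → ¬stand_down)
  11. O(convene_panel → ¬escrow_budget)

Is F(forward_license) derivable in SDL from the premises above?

Premise 1 is O(¬forward_license → ¬delete_protocol); even if O(¬delete_protocol) held, inferring O(¬forward_license) would be affirming the consequent — invalid.
No other premise forces O(¬forward_license). An ideal world satisfying every premise can still have forward_license true, so F(forward_license) is not derivable.

No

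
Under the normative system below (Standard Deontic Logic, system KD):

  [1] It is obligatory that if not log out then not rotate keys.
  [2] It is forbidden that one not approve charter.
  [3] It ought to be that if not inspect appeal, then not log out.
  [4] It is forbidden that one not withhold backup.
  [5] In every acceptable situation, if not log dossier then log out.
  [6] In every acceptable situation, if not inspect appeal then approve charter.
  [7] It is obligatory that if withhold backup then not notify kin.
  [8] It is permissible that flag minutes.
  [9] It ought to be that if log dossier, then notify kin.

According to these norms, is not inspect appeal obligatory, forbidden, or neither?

Premise 4, F(¬withhold_backup), is equivalent to O(withhold_backup).
Applying K to premise 7 (O(withhold_backup → ¬notify_kin)) and O(withhold_backup) yields O(¬notify_kin).
Premise 9 is O(log_dossier → notify_kin); contrapositively O(¬notify_kin → ¬log_dossier). Since O(¬notify_kin) holds, K gives O(¬log_dossier).
With premise 5, O(¬log_dossier → log_out), the K-axiom yields O(log_out).
Premise 3, O(¬inspect_appeal → ¬log_out), contraposes to O(log_out → inspect_appeal); with O(log_out) we get O(inspect_appeal).
Premises 1, 2, 6, 8 do not contribute to this derivation.
Thus O(inspect_appeal), which is F(¬inspect_appeal): ¬inspect_appeal is forbidden.

Forbidden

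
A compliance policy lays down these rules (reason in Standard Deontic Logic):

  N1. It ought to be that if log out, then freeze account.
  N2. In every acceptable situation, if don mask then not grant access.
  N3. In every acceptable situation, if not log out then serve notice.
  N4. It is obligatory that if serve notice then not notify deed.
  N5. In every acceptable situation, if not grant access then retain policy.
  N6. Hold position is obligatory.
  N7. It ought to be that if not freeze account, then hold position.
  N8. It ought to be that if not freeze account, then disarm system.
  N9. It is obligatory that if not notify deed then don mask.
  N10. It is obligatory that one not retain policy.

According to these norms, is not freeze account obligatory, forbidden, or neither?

Forbidden

Premise 10 states O(¬retain_policy) outright.
The contrapositive of premise 5 (O(¬grant_access → retain_policy)) is O(¬retain_policy → grant_access), and O(¬retain_policy) is already established, so O(grant_access).
The contrapositive of premise 2 (O(don_mask → ¬grant_access)) is O(grant_access → ¬don_mask), and O(grant_access) is already established, so O(¬don_mask).
The contrapositive of premise 9 (O(¬notify_deed → don_mask)) is O(¬don_mask → notify_deed), and O(¬don_mask) is already established, so O(notify_deed).
The contrapositive of premise 4 (O(serve_notice → ¬notify_deed)) is O(notify_deed → ¬serve_notice), and O(notify_deed) is already established, so O(¬serve_notice).
Premise 3 is O(¬log_out → serve_notice); contrapositively O(¬serve_notice → log_out). Since O(¬serve_notice) holds, K gives O(log_out).
Applying K to premise 1 (O(log_out → freeze_account)) and O(log_out) yields O(freeze_account).
Premises 6, 7, 8 do not contribute to this derivation.
Thus O(freeze_account), which is F(¬freeze_account): ¬freeze_account is forbidden.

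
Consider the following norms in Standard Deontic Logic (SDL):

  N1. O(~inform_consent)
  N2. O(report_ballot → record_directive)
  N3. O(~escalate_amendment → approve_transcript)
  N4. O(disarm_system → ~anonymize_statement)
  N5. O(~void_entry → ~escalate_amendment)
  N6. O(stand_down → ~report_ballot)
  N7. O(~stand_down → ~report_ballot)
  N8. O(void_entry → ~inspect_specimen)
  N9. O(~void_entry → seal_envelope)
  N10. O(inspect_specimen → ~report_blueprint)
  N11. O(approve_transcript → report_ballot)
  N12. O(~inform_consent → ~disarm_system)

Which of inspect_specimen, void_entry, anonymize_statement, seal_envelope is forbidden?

Premises 6 and 7 are O(stand_down → ~report_ballot) and O(~stand_down → ~report_ballot); every ideal world satisfies stand_down or ~stand_down, so in either case ~report_ballot holds — hence O(~report_ballot).
Premise 11, O(approve_transcript → report_ballot), contraposes to O(~report_ballot → ~approve_transcript); with O(~report_ballot) we get O(~approve_transcript).
The contrapositive of premise 3 (O(~escalate_amendment → approve_transcript)) is O(~approve_transcript → escalate_amendment), and O(~approve_transcript) is already established, so O(escalate_amendment).
Premise 5, O(~void_entry → ~escalate_amendment), contraposes to O(escalate_amendment → void_entry); with O(escalate_amendment) we get O(void_entry).
Applying K to premise 8 (O(void_entry → ~inspect_specimen)) and O(void_entry) yields O(~inspect_specimen).
So O(~inspect_specimen) holds, i.e. inspect_specimen is forbidden. None of the other listed options is forbidden under the premises.

inspect_specimen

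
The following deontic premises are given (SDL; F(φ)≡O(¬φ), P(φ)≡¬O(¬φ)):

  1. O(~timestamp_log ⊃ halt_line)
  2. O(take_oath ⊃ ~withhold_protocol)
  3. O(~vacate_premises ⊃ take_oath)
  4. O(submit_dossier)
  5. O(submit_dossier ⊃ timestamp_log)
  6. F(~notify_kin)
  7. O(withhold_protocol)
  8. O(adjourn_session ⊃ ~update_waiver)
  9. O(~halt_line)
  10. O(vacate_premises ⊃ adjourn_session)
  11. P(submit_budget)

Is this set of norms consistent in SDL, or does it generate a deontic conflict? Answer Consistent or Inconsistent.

Consistent

Premise 1 is O(~timestamp_log ⊃ halt_line), but O(~timestamp_log) is not derivable from the premises, so it does not yield O(halt_line).
So O(halt_line) is not derivable, and the apparent clash with O(~halt_line) does not arise.
A world satisfying every obligation exists (e.g. adjourn_session=true, halt_line=false, notify_kin=true, submit_budget=false, submit_dossier=true, take_oath=false, timestamp_log=true, update_waiver=false, vacate_premises=true, withhold_protocol=true); no atom is both obligatory and forbidden, so the set is consistent.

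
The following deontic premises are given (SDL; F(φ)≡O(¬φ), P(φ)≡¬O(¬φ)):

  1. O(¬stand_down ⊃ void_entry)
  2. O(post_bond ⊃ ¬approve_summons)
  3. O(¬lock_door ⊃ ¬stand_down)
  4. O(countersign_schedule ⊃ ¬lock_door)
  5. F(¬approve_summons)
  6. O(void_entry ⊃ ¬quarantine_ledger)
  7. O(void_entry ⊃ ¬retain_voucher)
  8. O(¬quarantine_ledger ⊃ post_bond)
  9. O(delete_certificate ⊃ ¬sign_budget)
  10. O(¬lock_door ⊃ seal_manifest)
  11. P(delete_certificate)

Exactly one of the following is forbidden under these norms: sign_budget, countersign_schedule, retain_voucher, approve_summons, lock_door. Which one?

countersign_schedule

Premise 5, F(¬approve_summons), is equivalent to O(approve_summons).
Premise 2, O(post_bond ⊃ ¬approve_summons), contraposes to O(approve_summons ⊃ ¬post_bond); with O(approve_summons) we get O(¬post_bond).
The contrapositive of premise 8 (O(¬quarantine_ledger ⊃ post_bond)) is O(¬post_bond ⊃ quarantine_ledger), and O(¬post_bond) is already established, so O(quarantine_ledger).
The contrapositive of premise 6 (O(void_entry ⊃ ¬quarantine_ledger)) is O(quarantine_ledger ⊃ ¬void_entry), and O(quarantine_ledger) is already established, so O(¬void_entry).
Premise 1 is O(¬stand_down ⊃ void_entry); contrapositively O(¬void_entry ⊃ stand_down). Since O(¬void_entry) holds, K gives O(stand_down).
Premise 3, O(¬lock_door ⊃ ¬stand_down), contraposes to O(stand_down ⊃ lock_door); with O(stand_down) we get O(lock_door).
Premise 4 is O(countersign_schedule ⊃ ¬lock_door); contrapositively O(lock_door ⊃ ¬countersign_schedule). Since O(lock_door) holds, K gives O(¬countersign_schedule).
So O(¬countersign_schedule) holds, i.e. countersign_schedule is forbidden. None of the other listed options is forbidden under the premises.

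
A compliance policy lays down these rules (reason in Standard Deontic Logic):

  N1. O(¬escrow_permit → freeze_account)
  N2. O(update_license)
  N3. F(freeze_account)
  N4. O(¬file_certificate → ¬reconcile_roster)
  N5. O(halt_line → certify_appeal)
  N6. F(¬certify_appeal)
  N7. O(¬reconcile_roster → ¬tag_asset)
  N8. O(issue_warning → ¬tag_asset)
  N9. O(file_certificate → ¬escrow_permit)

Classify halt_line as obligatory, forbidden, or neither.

Neither

Premise 5 is O(halt_line → certify_appeal); even if O(certify_appeal) held, inferring O(halt_line) would be affirming the consequent — invalid.
No premise or chain of K-axiom applications forces O(halt_line), and none forces O(¬halt_line). So halt_line is neither obligatory nor forbidden under these norms.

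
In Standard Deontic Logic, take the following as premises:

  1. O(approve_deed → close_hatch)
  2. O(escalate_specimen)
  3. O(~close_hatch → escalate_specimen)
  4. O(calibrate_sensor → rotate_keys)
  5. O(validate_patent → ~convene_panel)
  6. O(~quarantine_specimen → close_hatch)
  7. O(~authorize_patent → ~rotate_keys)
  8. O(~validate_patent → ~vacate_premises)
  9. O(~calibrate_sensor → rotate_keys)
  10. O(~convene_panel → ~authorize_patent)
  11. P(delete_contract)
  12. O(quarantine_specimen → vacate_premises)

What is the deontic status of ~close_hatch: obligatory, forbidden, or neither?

Forbidden

By case analysis on calibrate_sensor: premise 4 gives O(calibrate_sensor → rotate_keys) and premise 9 gives O(~calibrate_sensor → rotate_keys), so O(rotate_keys) either way.
Premise 7, O(~authorize_patent → ~rotate_keys), contraposes to O(rotate_keys → authorize_patent); with O(rotate_keys) we get O(authorize_patent).
The contrapositive of premise 10 (O(~convene_panel → ~authorize_patent)) is O(authorize_patent → convene_panel), and O(authorize_patent) is already established, so O(convene_panel).
Premise 5, O(validate_patent → ~convene_panel), contraposes to O(convene_panel → ~validate_patent); with O(convene_panel) we get O(~validate_patent).
Premise 8 is O(~validate_patent → ~vacate_premises); since O(~validate_patent), deontic closure gives O(~vacate_premises).
The contrapositive of premise 12 (O(quarantine_specimen → vacate_premises)) is O(~vacate_premises → ~quarantine_specimen), and O(~vacate_premises) is already established, so O(~quarantine_specimen).
Premise 6 is O(~quarantine_specimen → close_hatch); since O(~quarantine_specimen), deontic closure gives O(close_hatch).
Premises 1, 2, 3, 11 do not contribute to this derivation.
Thus O(close_hatch), which is F(~close_hatch): ~close_hatch is forbidden.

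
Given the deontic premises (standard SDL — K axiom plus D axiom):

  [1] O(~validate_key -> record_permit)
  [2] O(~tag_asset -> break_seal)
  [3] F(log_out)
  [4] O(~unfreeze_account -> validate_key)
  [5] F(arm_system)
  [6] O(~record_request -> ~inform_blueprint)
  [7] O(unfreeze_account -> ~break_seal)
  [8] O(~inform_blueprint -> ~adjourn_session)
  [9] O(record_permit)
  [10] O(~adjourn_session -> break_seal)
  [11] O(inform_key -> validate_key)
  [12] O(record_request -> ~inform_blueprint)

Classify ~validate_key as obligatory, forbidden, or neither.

Premises 12 and 6 are O(record_request -> ~inform_blueprint) and O(~record_request -> ~inform_blueprint); every ideal world satisfies record_request or ~record_request, so in either case ~inform_blueprint holds — hence O(~inform_blueprint).
With premise 8, O(~inform_blueprint -> ~adjourn_session), the K-axiom yields O(~adjourn_session).
From O(~adjourn_session) and premise 10, O(~adjourn_session -> break_seal), we obtain O(break_seal).
Premise 7 is O(unfreeze_account -> ~break_seal); contrapositively O(break_seal -> ~unfreeze_account). Since O(break_seal) holds, K gives O(~unfreeze_account).
Applying K to premise 4 (O(~unfreeze_account -> validate_key)) and O(~unfreeze_account) yields O(validate_key).
Premises 1, 2, 3, 5, 9, 11 do not contribute to this derivation.
Thus O(validate_key), which is F(~validate_key): ~validate_key is forbidden.

Forbidden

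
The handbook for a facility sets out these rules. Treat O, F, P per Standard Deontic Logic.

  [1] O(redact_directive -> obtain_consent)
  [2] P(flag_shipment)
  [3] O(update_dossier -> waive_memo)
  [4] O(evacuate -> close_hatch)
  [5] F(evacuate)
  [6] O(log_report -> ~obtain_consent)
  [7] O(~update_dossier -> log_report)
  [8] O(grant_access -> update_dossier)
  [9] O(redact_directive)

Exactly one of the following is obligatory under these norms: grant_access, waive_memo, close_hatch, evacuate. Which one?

Premise 9 gives O(redact_directive).
Applying K to premise 1 (O(redact_directive -> obtain_consent)) and O(redact_directive) yields O(obtain_consent).
Premise 6, O(log_report -> ~obtain_consent), contraposes to O(obtain_consent -> ~log_report); with O(obtain_consent) we get O(~log_report).
Premise 7, O(~update_dossier -> log_report), contraposes to O(~log_report -> update_dossier); with O(~log_report) we get O(update_dossier).
Applying K to premise 3 (O(update_dossier -> waive_memo)) and O(update_dossier) yields O(waive_memo).
So O(waive_memo) holds — waive_memo is obligatory. None of the other listed options is made obligatory by any chain of premises.

waive_memo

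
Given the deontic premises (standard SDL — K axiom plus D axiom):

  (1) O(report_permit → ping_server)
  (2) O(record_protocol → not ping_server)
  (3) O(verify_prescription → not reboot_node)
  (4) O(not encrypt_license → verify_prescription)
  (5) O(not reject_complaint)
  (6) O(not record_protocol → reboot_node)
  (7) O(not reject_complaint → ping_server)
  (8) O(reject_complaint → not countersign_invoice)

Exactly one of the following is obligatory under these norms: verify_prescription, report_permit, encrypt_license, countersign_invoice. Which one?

Premise 5 gives O(not reject_complaint).
Premise 7 is O(not reject_complaint → ping_server); since O(not reject_complaint), deontic closure gives O(ping_server).
The contrapositive of premise 2 (O(record_protocol → not ping_server)) is O(ping_server → not record_protocol), and O(ping_server) is already established, so O(not record_protocol).
Applying K to premise 6 (O(not record_protocol → reboot_node)) and O(not record_protocol) yields O(reboot_node).
The contrapositive of premise 3 (O(verify_prescription → not reboot_node)) is O(reboot_node → not verify_prescription), and O(reboot_node) is already established, so O(not verify_prescription).
Premise 4 is O(not encrypt_license → verify_prescription); contrapositively O(not verify_prescription → encrypt_license). Since O(not verify_prescription) holds, K gives O(encrypt_license).
So O(encrypt_license) holds — encrypt_license is obligatory. None of the other listed options is made obligatory by any chain of premises.

encrypt_license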